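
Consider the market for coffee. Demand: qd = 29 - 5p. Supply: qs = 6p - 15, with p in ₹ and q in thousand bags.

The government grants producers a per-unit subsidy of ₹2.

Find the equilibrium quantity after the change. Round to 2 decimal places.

Initially, 29 - 5p = 6p - 15, so 44 = 11p and p = 4, q = 9.
Since sellers receive the price plus the subsidy, the effective supply curve becomes qs = 6p - 3.
Clearing the new market: 29 - 5p = 6p - 3, so p = 32/11 ≈ 2.9091 and q = 159/11 ≈ 14.4545.

14.45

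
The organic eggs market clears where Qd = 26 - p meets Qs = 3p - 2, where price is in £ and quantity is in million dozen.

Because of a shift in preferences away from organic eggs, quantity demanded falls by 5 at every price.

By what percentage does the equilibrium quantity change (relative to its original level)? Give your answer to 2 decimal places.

Before the shock: 26 - p = 3p - 2 ⇒ 28 = 4p ⇒ p = 7, Q = 19.
The shock moves the curves to Qd = 21 - p and Qs = 3p - 2.
New equilibrium: 21 - p = 3p - 2 ⇒ 23 = 4p ⇒ p = 5.75, Q = 15.25.
%ΔQ = (15.25 − 19) / 19 × 100 = -19.74%.

-19.74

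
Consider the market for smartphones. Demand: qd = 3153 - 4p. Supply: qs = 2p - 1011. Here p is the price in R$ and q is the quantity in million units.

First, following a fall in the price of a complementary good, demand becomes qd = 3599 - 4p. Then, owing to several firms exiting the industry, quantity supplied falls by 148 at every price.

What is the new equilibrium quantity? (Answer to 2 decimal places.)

427.00

Initially, 3153 - 4p = 2p - 1011, so 4164 = 6p and p = 694, q = 377.
The new curves are qd = 3599 - 4p (demand) and qs = 2p - 1159 (supply).
Clearing the new market: 3599 - 4p = 2p - 1159, so p = 793 and q = 427.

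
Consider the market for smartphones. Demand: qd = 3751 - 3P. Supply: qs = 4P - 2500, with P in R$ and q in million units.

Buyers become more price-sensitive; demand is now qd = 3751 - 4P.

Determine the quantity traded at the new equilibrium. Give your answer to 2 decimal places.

625.50

Initially, 3751 - 3P = 4P - 2500, so 6251 = 7P and P = 893, q = 1072.
After the shift, demand is qd = 3751 - 4P and supply is qs = 4P - 2500.
Setting them equal: 3751 - 4P = 4P - 2500 → 6251 = 8P, so P = 781.375 and q = 625.5.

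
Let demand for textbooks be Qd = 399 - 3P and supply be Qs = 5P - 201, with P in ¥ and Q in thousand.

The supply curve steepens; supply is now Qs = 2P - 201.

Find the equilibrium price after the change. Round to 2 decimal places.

120.00

Solve the original market: 399 - 3P = 5P - 201, hence P = 75 and Q = 174.
After the shift, demand is Qd = 399 - 3P and supply is Qs = 2P - 201.
Setting them equal: 399 - 3P = 2P - 201 → 600 = 5P, so P = 120 and Q = 39.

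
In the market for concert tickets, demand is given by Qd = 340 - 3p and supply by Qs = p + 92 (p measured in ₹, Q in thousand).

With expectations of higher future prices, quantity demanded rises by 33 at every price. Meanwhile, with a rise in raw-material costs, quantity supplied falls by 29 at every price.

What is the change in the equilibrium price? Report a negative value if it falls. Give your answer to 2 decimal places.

+15.50

Solve the original market: 340 - 3p = p + 92, hence p = 62 and Q = 154.
The shock moves the curves to Qd = 373 - 3p and Qs = p + 63.
New equilibrium: 373 - 3p = p + 63 ⇒ 310 = 4p ⇒ p = 77.5, Q = 140.5.
Δp = 77.5 − 62 = +15.50.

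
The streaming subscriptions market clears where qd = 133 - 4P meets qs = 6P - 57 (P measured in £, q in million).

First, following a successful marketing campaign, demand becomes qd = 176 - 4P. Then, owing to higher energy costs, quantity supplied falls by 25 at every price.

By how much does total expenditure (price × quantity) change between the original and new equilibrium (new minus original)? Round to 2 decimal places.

Solve the original market: 133 - 4P = 6P - 57, hence P = 19 and q = 57.
After the shift, demand is qd = 176 - 4P and supply is qs = 6P - 82.
Equate the new curves: 176 - 4P = 6P - 82, giving 258 = 10P, P = 25.8, q = 72.8.
Expenditure moves from 19×57 = 1083 to 25.8×72.8 = 1878.24; change = +795.24.

+795.24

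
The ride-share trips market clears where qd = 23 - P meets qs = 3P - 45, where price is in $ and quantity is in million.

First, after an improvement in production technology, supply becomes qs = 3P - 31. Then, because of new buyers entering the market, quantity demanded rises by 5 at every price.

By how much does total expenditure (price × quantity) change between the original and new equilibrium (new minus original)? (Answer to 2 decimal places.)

+93.44

Initially, 23 - P = 3P - 45, so 68 = 4P and P = 17, q = 6.
The new curves are qd = 28 - P (demand) and qs = 3P - 31 (supply).
Equate the new curves: 28 - P = 3P - 31, giving 59 = 4P, P = 14.75, q = 13.25.
Expenditure moves from 17×6 = 102 to 14.75×13.25 = 195.4375; change = +93.44.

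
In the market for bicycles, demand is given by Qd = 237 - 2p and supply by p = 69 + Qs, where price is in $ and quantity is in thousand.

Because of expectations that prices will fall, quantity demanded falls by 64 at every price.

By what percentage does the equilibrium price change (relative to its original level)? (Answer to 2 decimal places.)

-20.92

Before the shock: 237 - 2p = p - 69 ⇒ 306 = 3p ⇒ p = 102, Q = 33.
After the shift, demand is Qd = 173 - 2p and supply is Qs = p - 69.
Setting them equal: 173 - 2p = p - 69 → 242 = 3p, so p = 242/3 ≈ 80.6667 and Q = 35/3 ≈ 11.6667.
%Δp = (80.6667 − 102) / 102 × 100 = -20.92%.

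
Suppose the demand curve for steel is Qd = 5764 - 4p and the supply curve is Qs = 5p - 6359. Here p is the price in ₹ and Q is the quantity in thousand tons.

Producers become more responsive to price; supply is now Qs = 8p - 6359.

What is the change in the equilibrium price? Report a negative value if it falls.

Original equilibrium: 5764 - 4p = 5p - 6359 gives 12123 = 9p, so p = 1347 and Q = 376.
The new curves are Qd = 5764 - 4p (demand) and Qs = 8p - 6359 (supply).
New equilibrium: 5764 - 4p = 8p - 6359 ⇒ 12123 = 12p ⇒ p = 1010.25, Q = 1723.
Δp = 1010.25 − 1347 = -336.75.

-336.75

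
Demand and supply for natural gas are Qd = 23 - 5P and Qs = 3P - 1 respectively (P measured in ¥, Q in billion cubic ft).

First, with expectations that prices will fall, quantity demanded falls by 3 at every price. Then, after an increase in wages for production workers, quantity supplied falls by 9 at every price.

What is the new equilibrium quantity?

Initially, 23 - 5P = 3P - 1, so 24 = 8P and P = 3, Q = 8.
The shock moves the curves to Qd = 20 - 5P and Qs = 3P - 10.
Equate the new curves: 20 - 5P = 3P - 10, giving 30 = 8P, P = 3.75, Q = 1.25.

1.25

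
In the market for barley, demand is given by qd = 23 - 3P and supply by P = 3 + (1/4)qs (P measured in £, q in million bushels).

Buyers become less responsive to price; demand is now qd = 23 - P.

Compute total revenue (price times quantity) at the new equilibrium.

Before the shock: 23 - 3P = 4P - 12 ⇒ 35 = 7P ⇒ P = 5, q = 8.
The shock moves the curves to qd = 23 - P and qs = 4P - 12.
Clearing the new market: 23 - P = 4P - 12, so P = 7 and q = 16.
New expenditure = 7 × 16 = 112.

112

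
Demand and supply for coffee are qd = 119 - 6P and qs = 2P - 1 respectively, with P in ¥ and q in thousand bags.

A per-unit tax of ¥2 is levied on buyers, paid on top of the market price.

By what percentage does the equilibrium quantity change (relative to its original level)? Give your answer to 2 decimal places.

-10.34

Initially, 119 - 6P = 2P - 1, so 120 = 8P and P = 15, q = 29.
Since buyers pay the price plus the tax, the effective demand curve becomes qd = 107 - 6P.
Equate the new curves: 107 - 6P = 2P - 1, giving 108 = 8P, P = 13.5, q = 26.
%Δq = (26 − 29) / 29 × 100 = -10.34%.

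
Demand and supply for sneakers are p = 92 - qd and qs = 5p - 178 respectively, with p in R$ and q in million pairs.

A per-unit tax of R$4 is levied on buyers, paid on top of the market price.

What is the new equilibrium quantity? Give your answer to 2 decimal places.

43.67

Before the shock: 92 - p = 5p - 178 ⇒ 270 = 6p ⇒ p = 45, q = 47.
Since buyers pay the price plus the tax, the effective demand curve becomes qd = 88 - p.
Equate the new curves: 88 - p = 5p - 178, giving 266 = 6p, p = 133/3 ≈ 44.3333, q = 131/3 ≈ 43.6667.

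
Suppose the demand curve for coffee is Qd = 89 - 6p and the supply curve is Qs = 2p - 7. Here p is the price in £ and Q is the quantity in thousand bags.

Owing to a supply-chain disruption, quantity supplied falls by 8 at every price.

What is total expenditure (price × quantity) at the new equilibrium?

Solve the original market: 89 - 6p = 2p - 7, hence p = 12 and Q = 17.
After the shift, demand is Qd = 89 - 6p and supply is Qs = 2p - 15.
Setting them equal: 89 - 6p = 2p - 15 → 104 = 8p, so p = 13 and Q = 11.
New expenditure = 13 × 11 = 143.

143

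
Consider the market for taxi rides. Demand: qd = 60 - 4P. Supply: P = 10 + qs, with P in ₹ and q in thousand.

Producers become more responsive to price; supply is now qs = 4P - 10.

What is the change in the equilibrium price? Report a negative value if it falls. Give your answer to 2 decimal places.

Initially, 60 - 4P = P - 10, so 70 = 5P and P = 14, q = 4.
The new curves are qd = 60 - 4P (demand) and qs = 4P - 10 (supply).
Setting them equal: 60 - 4P = 4P - 10 → 70 = 8P, so P = 8.75 and q = 25.
ΔP = 8.75 − 14 = -5.25.

-5.25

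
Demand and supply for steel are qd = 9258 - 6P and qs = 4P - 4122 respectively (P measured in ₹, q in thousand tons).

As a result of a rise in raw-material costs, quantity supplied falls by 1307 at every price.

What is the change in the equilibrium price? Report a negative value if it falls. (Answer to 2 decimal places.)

Solve the original market: 9258 - 6P = 4P - 4122, hence P = 1338 and q = 1230.
With the change applied: demand qd = 9258 - 6P, supply qs = 4P - 5429.
Clearing the new market: 9258 - 6P = 4P - 5429, so P = 1468.7 and q = 445.8.
ΔP = 1468.7 − 1338 = +130.70.

+130.70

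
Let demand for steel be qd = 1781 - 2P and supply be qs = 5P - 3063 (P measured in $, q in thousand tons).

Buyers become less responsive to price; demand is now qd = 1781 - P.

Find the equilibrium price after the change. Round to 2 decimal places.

807.33

Before the shock: 1781 - 2P = 5P - 3063 ⇒ 4844 = 7P ⇒ P = 692, q = 397.
After the shift, demand is qd = 1781 - P and supply is qs = 5P - 3063.
Clearing the new market: 1781 - P = 5P - 3063, so P = 2422/3 ≈ 807.3333 and q = 2921/3 ≈ 973.6667.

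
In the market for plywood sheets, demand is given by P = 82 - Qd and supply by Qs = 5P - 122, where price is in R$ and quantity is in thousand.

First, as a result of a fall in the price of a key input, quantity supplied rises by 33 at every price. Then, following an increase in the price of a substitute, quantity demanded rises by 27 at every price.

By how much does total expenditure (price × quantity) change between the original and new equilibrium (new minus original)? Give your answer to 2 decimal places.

Original equilibrium: 82 - P = 5P - 122 gives 204 = 6P, so P = 34 and Q = 48.
The shock moves the curves to Qd = 109 - P and Qs = 5P - 89.
Equate the new curves: 109 - P = 5P - 89, giving 198 = 6P, P = 33, Q = 76.
Expenditure moves from 34×48 = 1632 to 33×76 = 2508; change = +876.00.

+876.00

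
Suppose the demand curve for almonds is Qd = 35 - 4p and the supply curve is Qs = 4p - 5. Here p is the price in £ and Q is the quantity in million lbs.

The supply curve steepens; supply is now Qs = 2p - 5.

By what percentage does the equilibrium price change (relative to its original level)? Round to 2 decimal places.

Before the shock: 35 - 4p = 4p - 5 ⇒ 40 = 8p ⇒ p = 5, Q = 15.
The new curves are Qd = 35 - 4p (demand) and Qs = 2p - 5 (supply).
Equate the new curves: 35 - 4p = 2p - 5, giving 40 = 6p, p = 20/3 ≈ 6.6667, Q = 25/3 ≈ 8.3333.
%Δp = (6.6667 − 5) / 5 × 100 = +33.33%.

+33.33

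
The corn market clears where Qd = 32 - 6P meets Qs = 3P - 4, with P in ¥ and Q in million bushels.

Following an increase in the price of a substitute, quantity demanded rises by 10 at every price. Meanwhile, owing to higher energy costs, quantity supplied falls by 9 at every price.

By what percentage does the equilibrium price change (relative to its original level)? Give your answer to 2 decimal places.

Solve the original market: 32 - 6P = 3P - 4, hence P = 4 and Q = 8.
The shock moves the curves to Qd = 42 - 6P and Qs = 3P - 13.
Setting them equal: 42 - 6P = 3P - 13 → 55 = 9P, so P = 55/9 ≈ 6.1111 and Q = 16/3 ≈ 5.3333.
%ΔP = (6.1111 − 4) / 4 × 100 = +52.78%.

+52.78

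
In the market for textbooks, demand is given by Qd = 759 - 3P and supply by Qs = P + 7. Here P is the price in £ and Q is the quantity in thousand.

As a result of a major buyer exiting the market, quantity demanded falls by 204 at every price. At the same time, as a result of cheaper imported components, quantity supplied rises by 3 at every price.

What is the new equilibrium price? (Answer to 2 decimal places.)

136.25

Original equilibrium: 759 - 3P = P + 7 gives 752 = 4P, so P = 188 and Q = 195.
The new curves are Qd = 555 - 3P (demand) and Qs = P + 10 (supply).
Clearing the new market: 555 - 3P = P + 10, so P = 136.25 and Q = 146.25.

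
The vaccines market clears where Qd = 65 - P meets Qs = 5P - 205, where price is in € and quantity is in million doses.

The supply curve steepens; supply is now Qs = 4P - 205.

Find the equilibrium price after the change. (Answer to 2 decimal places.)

Original equilibrium: 65 - P = 5P - 205 gives 270 = 6P, so P = 45 and Q = 20.
The new curves are Qd = 65 - P (demand) and Qs = 4P - 205 (supply).
Clearing the new market: 65 - P = 4P - 205, so P = 54 and Q = 11.

54.00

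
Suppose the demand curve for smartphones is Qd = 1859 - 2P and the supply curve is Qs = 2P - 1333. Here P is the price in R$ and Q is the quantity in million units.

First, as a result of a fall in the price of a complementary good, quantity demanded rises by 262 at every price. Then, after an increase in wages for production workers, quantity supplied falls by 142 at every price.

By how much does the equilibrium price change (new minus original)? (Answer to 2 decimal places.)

Before the shock: 1859 - 2P = 2P - 1333 ⇒ 3192 = 4P ⇒ P = 798, Q = 263.
The shock moves the curves to Qd = 2121 - 2P and Qs = 2P - 1475.
Clearing the new market: 2121 - 2P = 2P - 1475, so P = 899 and Q = 323.
ΔP = 899 − 798 = +101.00.

+101.00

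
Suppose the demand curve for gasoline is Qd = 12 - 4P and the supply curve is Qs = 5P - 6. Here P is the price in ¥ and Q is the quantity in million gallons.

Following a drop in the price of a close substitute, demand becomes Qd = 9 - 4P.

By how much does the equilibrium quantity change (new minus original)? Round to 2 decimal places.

Initially, 12 - 4P = 5P - 6, so 18 = 9P and P = 2, Q = 4.
After the shift, demand is Qd = 9 - 4P and supply is Qs = 5P - 6.
Clearing the new market: 9 - 4P = 5P - 6, so P = 5/3 ≈ 1.6667 and Q = 7/3 ≈ 2.3333.
ΔQ = 2.3333 − 4 = -1.67.

-1.67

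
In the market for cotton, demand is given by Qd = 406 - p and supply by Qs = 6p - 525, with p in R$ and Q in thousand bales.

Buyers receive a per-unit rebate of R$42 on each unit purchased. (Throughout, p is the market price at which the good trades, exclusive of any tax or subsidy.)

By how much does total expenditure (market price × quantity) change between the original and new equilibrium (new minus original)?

+6642

Initially, 406 - p = 6p - 525, so 931 = 7p and p = 133, Q = 273.
Since buyers' out-of-pocket price is the market price minus the rebate, the effective demand curve becomes Qd = 448 - p.
Clearing the new market: 448 - p = 6p - 525, so p = 139 and Q = 309.
Expenditure moves from 133×273 = 36309 to 139×309 = 42951; change = +6642.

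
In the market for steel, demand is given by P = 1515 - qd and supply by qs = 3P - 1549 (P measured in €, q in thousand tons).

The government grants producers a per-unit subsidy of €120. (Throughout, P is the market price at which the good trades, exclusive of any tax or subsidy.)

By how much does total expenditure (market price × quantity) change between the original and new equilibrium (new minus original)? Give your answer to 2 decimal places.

-6570.00

Before the shock: 1515 - P = 3P - 1549 ⇒ 3064 = 4P ⇒ P = 766, q = 749.
Since sellers receive the price plus the subsidy, the effective supply curve becomes qs = 3P - 1189.
Clearing the new market: 1515 - P = 3P - 1189, so P = 676 and q = 839.
Expenditure moves from 766×749 = 573734 to 676×839 = 567164; change = -6570.00.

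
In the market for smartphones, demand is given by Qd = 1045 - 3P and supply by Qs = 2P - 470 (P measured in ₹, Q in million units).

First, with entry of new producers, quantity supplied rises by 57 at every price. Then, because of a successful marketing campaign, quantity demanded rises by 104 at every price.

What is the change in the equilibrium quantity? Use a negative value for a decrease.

+75.8

Before the shock: 1045 - 3P = 2P - 470 ⇒ 1515 = 5P ⇒ P = 303, Q = 136.
After the shift, demand is Qd = 1149 - 3P and supply is Qs = 2P - 413.
New equilibrium: 1149 - 3P = 2P - 413 ⇒ 1562 = 5P ⇒ P = 312.4, Q = 211.8.
ΔQ = 211.8 − 136 = +75.8.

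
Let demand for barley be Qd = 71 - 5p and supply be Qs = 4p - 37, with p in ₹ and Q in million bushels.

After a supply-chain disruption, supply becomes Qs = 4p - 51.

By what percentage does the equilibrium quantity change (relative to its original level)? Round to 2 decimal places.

Before the shock: 71 - 5p = 4p - 37 ⇒ 108 = 9p ⇒ p = 12, Q = 11.
The shock moves the curves to Qd = 71 - 5p and Qs = 4p - 51.
Equate the new curves: 71 - 5p = 4p - 51, giving 122 = 9p, p = 122/9 ≈ 13.5556, Q = 29/9 ≈ 3.2222.
%ΔQ = (3.2222 − 11) / 11 × 100 = -70.71%.

-70.71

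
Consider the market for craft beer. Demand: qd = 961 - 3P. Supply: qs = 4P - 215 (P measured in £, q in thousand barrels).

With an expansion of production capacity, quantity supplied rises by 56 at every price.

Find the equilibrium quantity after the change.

481

Before the shock: 961 - 3P = 4P - 215 ⇒ 1176 = 7P ⇒ P = 168, q = 457.
The shock moves the curves to qd = 961 - 3P and qs = 4P - 159.
Clearing the new market: 961 - 3P = 4P - 159, so P = 160 and q = 481.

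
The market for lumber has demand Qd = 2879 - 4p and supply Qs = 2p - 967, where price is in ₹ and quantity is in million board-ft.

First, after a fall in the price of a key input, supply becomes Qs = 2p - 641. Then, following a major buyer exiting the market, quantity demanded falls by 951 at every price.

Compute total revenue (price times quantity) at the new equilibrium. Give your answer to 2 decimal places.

Before the shock: 2879 - 4p = 2p - 967 ⇒ 3846 = 6p ⇒ p = 641, Q = 315.
The new curves are Qd = 1928 - 4p (demand) and Qs = 2p - 641 (supply).
New equilibrium: 1928 - 4p = 2p - 641 ⇒ 2569 = 6p ⇒ p = 2569/6 ≈ 428.1667, Q = 646/3 ≈ 215.3333.
New expenditure = 428.1667 × 215.3333 = 92198.56.

92198.56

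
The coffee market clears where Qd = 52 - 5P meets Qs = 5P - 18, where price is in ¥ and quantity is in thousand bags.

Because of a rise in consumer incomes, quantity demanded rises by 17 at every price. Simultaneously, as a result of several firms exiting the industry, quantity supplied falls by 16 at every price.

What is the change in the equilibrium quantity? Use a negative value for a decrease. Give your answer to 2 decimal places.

+0.50

Initially, 52 - 5P = 5P - 18, so 70 = 10P and P = 7, Q = 17.
The new curves are Qd = 69 - 5P (demand) and Qs = 5P - 34 (supply).
Clearing the new market: 69 - 5P = 5P - 34, so P = 10.3 and Q = 17.5.
ΔQ = 17.5 − 17 = +0.50.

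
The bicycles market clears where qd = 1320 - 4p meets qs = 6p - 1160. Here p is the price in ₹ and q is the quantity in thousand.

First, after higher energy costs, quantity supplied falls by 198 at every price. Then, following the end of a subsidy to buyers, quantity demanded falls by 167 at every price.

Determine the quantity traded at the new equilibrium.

Solve the original market: 1320 - 4p = 6p - 1160, hence p = 248 and q = 328.
The shock moves the curves to qd = 1153 - 4p and qs = 6p - 1358.
Clearing the new market: 1153 - 4p = 6p - 1358, so p = 251.1 and q = 148.6.

148.6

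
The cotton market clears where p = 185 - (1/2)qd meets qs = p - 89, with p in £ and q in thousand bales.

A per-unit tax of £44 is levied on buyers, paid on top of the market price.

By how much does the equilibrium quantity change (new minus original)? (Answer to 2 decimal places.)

Before the shock: 370 - 2p = p - 89 ⇒ 459 = 3p ⇒ p = 153, q = 64.
Since buyers pay the price plus the tax, the effective demand curve becomes qd = 282 - 2p.
New equilibrium: 282 - 2p = p - 89 ⇒ 371 = 3p ⇒ p = 371/3 ≈ 123.6667, q = 104/3 ≈ 34.6667.
Δq = 34.6667 − 64 = -29.33.

-29.33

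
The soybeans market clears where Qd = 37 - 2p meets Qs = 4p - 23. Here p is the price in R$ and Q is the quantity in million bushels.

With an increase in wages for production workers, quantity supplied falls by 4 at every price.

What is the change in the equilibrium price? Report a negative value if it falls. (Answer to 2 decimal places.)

+0.67

Original equilibrium: 37 - 2p = 4p - 23 gives 60 = 6p, so p = 10 and Q = 17.
With the change applied: demand Qd = 37 - 2p, supply Qs = 4p - 27.
Equate the new curves: 37 - 2p = 4p - 27, giving 64 = 6p, p = 32/3 ≈ 10.6667, Q = 47/3 ≈ 15.6667.
Δp = 10.6667 − 10 = +0.67.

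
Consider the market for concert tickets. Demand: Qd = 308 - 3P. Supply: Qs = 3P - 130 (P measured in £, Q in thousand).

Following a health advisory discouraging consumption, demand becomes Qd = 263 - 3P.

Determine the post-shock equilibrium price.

Solve the original market: 308 - 3P = 3P - 130, hence P = 73 and Q = 89.
After the shift, demand is Qd = 263 - 3P and supply is Qs = 3P - 130.
Clearing the new market: 263 - 3P = 3P - 130, so P = 65.5 and Q = 66.5.

65.5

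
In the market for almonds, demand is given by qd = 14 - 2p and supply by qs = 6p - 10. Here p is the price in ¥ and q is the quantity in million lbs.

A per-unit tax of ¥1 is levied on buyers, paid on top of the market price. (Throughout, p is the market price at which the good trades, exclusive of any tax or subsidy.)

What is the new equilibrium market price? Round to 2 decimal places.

2.75

Before the shock: 14 - 2p = 6p - 10 ⇒ 24 = 8p ⇒ p = 3, q = 8.
Since buyers pay the price plus the tax, the effective demand curve becomes qd = 12 - 2p.
Setting them equal: 12 - 2p = 6p - 10 → 22 = 8p, so p = 2.75 and q = 6.5.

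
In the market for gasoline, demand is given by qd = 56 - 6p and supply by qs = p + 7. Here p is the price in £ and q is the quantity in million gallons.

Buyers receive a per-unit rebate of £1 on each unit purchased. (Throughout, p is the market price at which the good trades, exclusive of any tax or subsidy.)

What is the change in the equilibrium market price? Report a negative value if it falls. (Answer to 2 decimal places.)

+0.86

Solve the original market: 56 - 6p = p + 7, hence p = 7 and q = 14.
Since buyers' out-of-pocket price is the market price minus the rebate, the effective demand curve becomes qd = 62 - 6p.
New equilibrium: 62 - 6p = p + 7 ⇒ 55 = 7p ⇒ p = 55/7 ≈ 7.8571, q = 104/7 ≈ 14.8571.
Δp = 7.8571 − 7 = +0.86.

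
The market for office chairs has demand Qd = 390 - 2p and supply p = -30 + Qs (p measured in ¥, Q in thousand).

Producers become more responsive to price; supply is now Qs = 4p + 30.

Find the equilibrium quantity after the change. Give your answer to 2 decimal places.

Before the shock: 390 - 2p = p + 30 ⇒ 360 = 3p ⇒ p = 120, Q = 150.
The shock moves the curves to Qd = 390 - 2p and Qs = 4p + 30.
Clearing the new market: 390 - 2p = 4p + 30, so p = 60 and Q = 270.

270.00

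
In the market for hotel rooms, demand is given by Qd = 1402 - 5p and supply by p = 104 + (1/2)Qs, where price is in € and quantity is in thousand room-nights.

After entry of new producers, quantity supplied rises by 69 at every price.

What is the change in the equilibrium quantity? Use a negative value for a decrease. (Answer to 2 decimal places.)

+49.29

Solve the original market: 1402 - 5p = 2p - 208, hence p = 230 and Q = 252.
With the change applied: demand Qd = 1402 - 5p, supply Qs = 2p - 139.
New equilibrium: 1402 - 5p = 2p - 139 ⇒ 1541 = 7p ⇒ p = 1541/7 ≈ 220.1429, Q = 2109/7 ≈ 301.2857.
ΔQ = 301.2857 − 252 = +49.29.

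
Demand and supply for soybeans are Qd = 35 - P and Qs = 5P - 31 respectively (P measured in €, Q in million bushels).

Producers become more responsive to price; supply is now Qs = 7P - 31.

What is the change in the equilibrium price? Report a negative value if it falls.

Before the shock: 35 - P = 5P - 31 ⇒ 66 = 6P ⇒ P = 11, Q = 24.
The new curves are Qd = 35 - P (demand) and Qs = 7P - 31 (supply).
Clearing the new market: 35 - P = 7P - 31, so P = 8.25 and Q = 26.75.
ΔP = 8.25 − 11 = -2.75.

-2.75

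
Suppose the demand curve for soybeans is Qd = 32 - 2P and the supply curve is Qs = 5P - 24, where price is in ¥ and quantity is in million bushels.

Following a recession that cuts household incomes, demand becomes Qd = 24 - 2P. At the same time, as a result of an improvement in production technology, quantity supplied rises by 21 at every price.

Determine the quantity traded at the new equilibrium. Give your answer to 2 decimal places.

Original equilibrium: 32 - 2P = 5P - 24 gives 56 = 7P, so P = 8 and Q = 16.
The shock moves the curves to Qd = 24 - 2P and Qs = 5P - 3.
Setting them equal: 24 - 2P = 5P - 3 → 27 = 7P, so P = 27/7 ≈ 3.8571 and Q = 114/7 ≈ 16.2857.

16.29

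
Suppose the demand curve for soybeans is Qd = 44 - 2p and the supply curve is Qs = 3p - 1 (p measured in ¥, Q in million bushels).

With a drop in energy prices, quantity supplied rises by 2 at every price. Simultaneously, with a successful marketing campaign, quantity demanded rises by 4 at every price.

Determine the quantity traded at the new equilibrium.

29.2

Before the shock: 44 - 2p = 3p - 1 ⇒ 45 = 5p ⇒ p = 9, Q = 26.
The shock moves the curves to Qd = 48 - 2p and Qs = 3p + 1.
Clearing the new market: 48 - 2p = 3p + 1, so p = 9.4 and Q = 29.2.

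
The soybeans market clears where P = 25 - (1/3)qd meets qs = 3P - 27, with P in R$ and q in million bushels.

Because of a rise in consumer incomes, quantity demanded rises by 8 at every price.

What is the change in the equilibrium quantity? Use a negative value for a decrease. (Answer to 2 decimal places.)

Solve the original market: 75 - 3P = 3P - 27, hence P = 17 and q = 24.
After the shift, demand is qd = 83 - 3P and supply is qs = 3P - 27.
New equilibrium: 83 - 3P = 3P - 27 ⇒ 110 = 6P ⇒ P = 55/3 ≈ 18.3333, q = 28.
Δq = 28 − 24 = +4.00.

+4.00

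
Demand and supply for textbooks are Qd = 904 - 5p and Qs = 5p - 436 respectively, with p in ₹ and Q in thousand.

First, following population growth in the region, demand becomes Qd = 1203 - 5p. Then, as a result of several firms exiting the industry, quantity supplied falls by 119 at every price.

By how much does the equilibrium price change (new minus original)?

Before the shock: 904 - 5p = 5p - 436 ⇒ 1340 = 10p ⇒ p = 134, Q = 234.
The new curves are Qd = 1203 - 5p (demand) and Qs = 5p - 555 (supply).
Equate the new curves: 1203 - 5p = 5p - 555, giving 1758 = 10p, p = 175.8, Q = 324.
Δp = 175.8 − 134 = +41.8.

+41.8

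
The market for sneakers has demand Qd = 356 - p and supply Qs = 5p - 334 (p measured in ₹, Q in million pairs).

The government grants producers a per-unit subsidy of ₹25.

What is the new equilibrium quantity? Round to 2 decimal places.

261.83

Original equilibrium: 356 - p = 5p - 334 gives 690 = 6p, so p = 115 and Q = 241.
Since sellers receive the price plus the subsidy, the effective supply curve becomes Qs = 5p - 209.
Equate the new curves: 356 - p = 5p - 209, giving 565 = 6p, p = 565/6 ≈ 94.1667, Q = 1571/6 ≈ 261.8333.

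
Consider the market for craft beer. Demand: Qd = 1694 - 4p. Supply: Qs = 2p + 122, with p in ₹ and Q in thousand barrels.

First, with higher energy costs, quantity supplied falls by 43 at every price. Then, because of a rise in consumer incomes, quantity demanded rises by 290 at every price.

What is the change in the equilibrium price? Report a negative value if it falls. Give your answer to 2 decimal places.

Initially, 1694 - 4p = 2p + 122, so 1572 = 6p and p = 262, Q = 646.
After the shift, demand is Qd = 1984 - 4p and supply is Qs = 2p + 79.
New equilibrium: 1984 - 4p = 2p + 79 ⇒ 1905 = 6p ⇒ p = 317.5, Q = 714.
Δp = 317.5 − 262 = +55.50.

+55.50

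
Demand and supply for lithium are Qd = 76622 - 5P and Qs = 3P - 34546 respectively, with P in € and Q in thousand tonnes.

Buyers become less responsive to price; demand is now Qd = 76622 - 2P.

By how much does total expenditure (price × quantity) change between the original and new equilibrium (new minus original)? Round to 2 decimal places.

+615671729.28

Before the shock: 76622 - 5P = 3P - 34546 ⇒ 111168 = 8P ⇒ P = 13896, Q = 7142.
The new curves are Qd = 76622 - 2P (demand) and Qs = 3P - 34546 (supply).
New equilibrium: 76622 - 2P = 3P - 34546 ⇒ 111168 = 5P ⇒ P = 22233.6, Q = 32154.8.
Expenditure moves from 13896×7142 = 99245232 to 22233.6×32154.8 = 714916961.28; change = +615671729.28.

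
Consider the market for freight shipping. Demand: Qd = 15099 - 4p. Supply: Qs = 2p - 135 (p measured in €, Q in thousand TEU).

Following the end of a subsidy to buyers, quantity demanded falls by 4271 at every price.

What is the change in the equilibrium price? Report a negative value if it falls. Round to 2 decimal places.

Solve the original market: 15099 - 4p = 2p - 135, hence p = 2539 and Q = 4943.
The shock moves the curves to Qd = 10828 - 4p and Qs = 2p - 135.
New equilibrium: 10828 - 4p = 2p - 135 ⇒ 10963 = 6p ⇒ p = 10963/6 ≈ 1827.1667, Q = 10558/3 ≈ 3519.3333.
Δp = 1827.1667 − 2539 = -711.83.

-711.83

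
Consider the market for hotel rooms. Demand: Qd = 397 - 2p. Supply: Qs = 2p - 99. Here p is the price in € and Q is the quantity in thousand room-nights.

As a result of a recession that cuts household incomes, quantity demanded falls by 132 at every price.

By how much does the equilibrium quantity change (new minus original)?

Before the shock: 397 - 2p = 2p - 99 ⇒ 496 = 4p ⇒ p = 124, Q = 149.
The new curves are Qd = 265 - 2p (demand) and Qs = 2p - 99 (supply).
Setting them equal: 265 - 2p = 2p - 99 → 364 = 4p, so p = 91 and Q = 83.
ΔQ = 83 − 149 = -66.

-66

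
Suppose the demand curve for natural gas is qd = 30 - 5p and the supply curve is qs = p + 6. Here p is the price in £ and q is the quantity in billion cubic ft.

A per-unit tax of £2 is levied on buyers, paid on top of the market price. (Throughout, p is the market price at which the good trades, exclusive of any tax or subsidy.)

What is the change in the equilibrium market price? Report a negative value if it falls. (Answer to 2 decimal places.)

-1.67

Original equilibrium: 30 - 5p = p + 6 gives 24 = 6p, so p = 4 and q = 10.
Since buyers pay the price plus the tax, the effective demand curve becomes qd = 20 - 5p.
New equilibrium: 20 - 5p = p + 6 ⇒ 14 = 6p ⇒ p = 7/3 ≈ 2.3333, q = 25/3 ≈ 8.3333.
Δp = 2.3333 − 4 = -1.67.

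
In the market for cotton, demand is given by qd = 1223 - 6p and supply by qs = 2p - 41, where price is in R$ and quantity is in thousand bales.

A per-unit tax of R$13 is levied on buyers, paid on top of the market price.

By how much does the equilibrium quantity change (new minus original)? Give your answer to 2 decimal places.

Before the shock: 1223 - 6p = 2p - 41 ⇒ 1264 = 8p ⇒ p = 158, q = 275.
Since buyers pay the price plus the tax, the effective demand curve becomes qd = 1145 - 6p.
Setting them equal: 1145 - 6p = 2p - 41 → 1186 = 8p, so p = 148.25 and q = 255.5.
Δq = 255.5 − 275 = -19.50.

-19.50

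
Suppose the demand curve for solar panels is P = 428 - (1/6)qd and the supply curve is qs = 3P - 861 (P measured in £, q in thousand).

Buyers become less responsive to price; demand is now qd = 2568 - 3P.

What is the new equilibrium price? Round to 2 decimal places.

Before the shock: 2568 - 6P = 3P - 861 ⇒ 3429 = 9P ⇒ P = 381, q = 282.
With the change applied: demand qd = 2568 - 3P, supply qs = 3P - 861.
New equilibrium: 2568 - 3P = 3P - 861 ⇒ 3429 = 6P ⇒ P = 571.5, q = 853.5.

571.50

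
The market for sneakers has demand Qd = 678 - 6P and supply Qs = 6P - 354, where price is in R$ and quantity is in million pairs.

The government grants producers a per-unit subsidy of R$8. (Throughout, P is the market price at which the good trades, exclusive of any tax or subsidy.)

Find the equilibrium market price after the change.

82

Before the shock: 678 - 6P = 6P - 354 ⇒ 1032 = 12P ⇒ P = 86, Q = 162.
Since sellers receive the price plus the subsidy, the effective supply curve becomes Qs = 6P - 306.
Setting them equal: 678 - 6P = 6P - 306 → 984 = 12P, so P = 82 and Q = 186.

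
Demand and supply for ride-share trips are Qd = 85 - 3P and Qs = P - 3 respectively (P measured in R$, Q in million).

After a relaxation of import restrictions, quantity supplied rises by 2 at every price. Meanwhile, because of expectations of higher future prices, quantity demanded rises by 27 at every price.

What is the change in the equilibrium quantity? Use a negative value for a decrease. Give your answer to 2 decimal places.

+8.25

Initially, 85 - 3P = P - 3, so 88 = 4P and P = 22, Q = 19.
After the shift, demand is Qd = 112 - 3P and supply is Qs = P - 1.
Clearing the new market: 112 - 3P = P - 1, so P = 28.25 and Q = 27.25.
ΔQ = 27.25 − 19 = +8.25.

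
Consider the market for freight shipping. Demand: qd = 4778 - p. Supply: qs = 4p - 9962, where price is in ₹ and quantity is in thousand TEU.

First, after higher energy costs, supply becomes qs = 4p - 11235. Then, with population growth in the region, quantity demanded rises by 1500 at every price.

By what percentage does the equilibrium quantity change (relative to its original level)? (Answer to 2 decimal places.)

+51.66

Solve the original market: 4778 - p = 4p - 9962, hence p = 2948 and q = 1830.
The shock moves the curves to qd = 6278 - p and qs = 4p - 11235.
New equilibrium: 6278 - p = 4p - 11235 ⇒ 17513 = 5p ⇒ p = 3502.6, q = 2775.4.
%Δq = (2775.4 − 1830) / 1830 × 100 = +51.66%.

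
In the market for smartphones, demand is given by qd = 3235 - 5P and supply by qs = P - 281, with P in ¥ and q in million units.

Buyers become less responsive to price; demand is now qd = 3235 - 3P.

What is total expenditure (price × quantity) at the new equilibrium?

Solve the original market: 3235 - 5P = P - 281, hence P = 586 and q = 305.
With the change applied: demand qd = 3235 - 3P, supply qs = P - 281.
Clearing the new market: 3235 - 3P = P - 281, so P = 879 and q = 598.
New expenditure = 879 × 598 = 525642.

525642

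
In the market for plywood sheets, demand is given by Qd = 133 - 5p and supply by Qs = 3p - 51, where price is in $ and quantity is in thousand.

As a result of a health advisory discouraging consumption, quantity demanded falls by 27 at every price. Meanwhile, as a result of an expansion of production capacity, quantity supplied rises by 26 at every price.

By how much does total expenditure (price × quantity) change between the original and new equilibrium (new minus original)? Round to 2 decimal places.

-18.95

Initially, 133 - 5p = 3p - 51, so 184 = 8p and p = 23, Q = 18.
The new curves are Qd = 106 - 5p (demand) and Qs = 3p - 25 (supply).
Equate the new curves: 106 - 5p = 3p - 25, giving 131 = 8p, p = 16.375, Q = 24.125.
Expenditure moves from 23×18 = 414 to 16.375×24.125 = 395.046875; change = -18.95.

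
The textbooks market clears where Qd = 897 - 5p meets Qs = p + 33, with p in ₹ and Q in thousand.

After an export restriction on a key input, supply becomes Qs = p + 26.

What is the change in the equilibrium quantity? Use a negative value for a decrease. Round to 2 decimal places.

Original equilibrium: 897 - 5p = p + 33 gives 864 = 6p, so p = 144 and Q = 177.
With the change applied: demand Qd = 897 - 5p, supply Qs = p + 26.
New equilibrium: 897 - 5p = p + 26 ⇒ 871 = 6p ⇒ p = 871/6 ≈ 145.1667, Q = 1027/6 ≈ 171.1667.
ΔQ = 171.1667 − 177 = -5.83.

-5.83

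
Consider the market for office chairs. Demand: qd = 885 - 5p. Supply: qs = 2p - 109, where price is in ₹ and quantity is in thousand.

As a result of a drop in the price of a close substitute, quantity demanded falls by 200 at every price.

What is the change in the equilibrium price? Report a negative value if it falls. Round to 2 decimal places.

-28.57

Solve the original market: 885 - 5p = 2p - 109, hence p = 142 and q = 175.
The new curves are qd = 685 - 5p (demand) and qs = 2p - 109 (supply).
Clearing the new market: 685 - 5p = 2p - 109, so p = 794/7 ≈ 113.4286 and q = 825/7 ≈ 117.8571.
Δp = 113.4286 − 142 = -28.57.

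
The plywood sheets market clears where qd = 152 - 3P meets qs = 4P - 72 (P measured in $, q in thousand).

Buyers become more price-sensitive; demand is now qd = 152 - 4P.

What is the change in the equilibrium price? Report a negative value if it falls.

-4

Before the shock: 152 - 3P = 4P - 72 ⇒ 224 = 7P ⇒ P = 32, q = 56.
The new curves are qd = 152 - 4P (demand) and qs = 4P - 72 (supply).
Equate the new curves: 152 - 4P = 4P - 72, giving 224 = 8P, P = 28, q = 40.
ΔP = 28 − 32 = -4.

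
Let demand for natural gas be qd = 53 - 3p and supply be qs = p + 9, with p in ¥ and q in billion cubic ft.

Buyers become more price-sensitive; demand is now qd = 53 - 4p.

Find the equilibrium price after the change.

8.8

Initially, 53 - 3p = p + 9, so 44 = 4p and p = 11, q = 20.
The shock moves the curves to qd = 53 - 4p and qs = p + 9.
Equate the new curves: 53 - 4p = p + 9, giving 44 = 5p, p = 8.8, q = 17.8.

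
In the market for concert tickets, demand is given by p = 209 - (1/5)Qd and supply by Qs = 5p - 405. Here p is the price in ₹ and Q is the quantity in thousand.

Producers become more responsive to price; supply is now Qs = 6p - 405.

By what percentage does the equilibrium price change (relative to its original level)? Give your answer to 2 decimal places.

-9.09

Original equilibrium: 1045 - 5p = 5p - 405 gives 1450 = 10p, so p = 145 and Q = 320.
After the shift, demand is Qd = 1045 - 5p and supply is Qs = 6p - 405.
Equate the new curves: 1045 - 5p = 6p - 405, giving 1450 = 11p, p = 1450/11 ≈ 131.8182, Q = 4245/11 ≈ 385.9091.
%Δp = (131.8182 − 145) / 145 × 100 = -9.09%.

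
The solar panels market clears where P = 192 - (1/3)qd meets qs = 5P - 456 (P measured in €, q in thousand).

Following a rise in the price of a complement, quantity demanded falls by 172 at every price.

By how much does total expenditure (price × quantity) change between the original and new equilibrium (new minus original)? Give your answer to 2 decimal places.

-15619.75

Solve the original market: 576 - 3P = 5P - 456, hence P = 129 and q = 189.
After the shift, demand is qd = 404 - 3P and supply is qs = 5P - 456.
Equate the new curves: 404 - 3P = 5P - 456, giving 860 = 8P, P = 107.5, q = 81.5.
Expenditure moves from 129×189 = 24381 to 107.5×81.5 = 8761.25; change = -15619.75.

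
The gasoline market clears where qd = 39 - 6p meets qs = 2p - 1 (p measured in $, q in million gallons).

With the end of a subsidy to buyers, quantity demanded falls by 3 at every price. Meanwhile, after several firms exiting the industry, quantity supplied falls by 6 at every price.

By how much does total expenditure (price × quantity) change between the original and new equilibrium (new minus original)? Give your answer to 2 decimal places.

Solve the original market: 39 - 6p = 2p - 1, hence p = 5 and q = 9.
The new curves are qd = 36 - 6p (demand) and qs = 2p - 7 (supply).
Equate the new curves: 36 - 6p = 2p - 7, giving 43 = 8p, p = 5.375, q = 3.75.
Expenditure moves from 5×9 = 45 to 5.375×3.75 = 20.15625; change = -24.84.

-24.84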